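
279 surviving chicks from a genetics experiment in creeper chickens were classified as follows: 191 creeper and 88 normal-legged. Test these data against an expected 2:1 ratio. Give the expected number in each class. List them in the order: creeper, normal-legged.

Under the 2:1 hypothesis (Σ ratio = 3, N = 279):
  creeper: 279 × 2/3 = 186
  normal-legged: 279 × 1/3 = 93

186, 93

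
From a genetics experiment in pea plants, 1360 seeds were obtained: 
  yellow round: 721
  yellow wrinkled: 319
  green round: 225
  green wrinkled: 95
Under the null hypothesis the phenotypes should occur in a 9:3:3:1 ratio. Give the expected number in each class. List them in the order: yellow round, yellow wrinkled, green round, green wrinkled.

765, 255, 255, 85

Total ratio parts = 16. Expected numbers out of 1360:
  yellow round: 1360 × 9/16 = 765
  yellow wrinkled: 1360 × 3/16 = 255
  green round: 1360 × 3/16 = 255
  green wrinkled: 1360 × 1/16 = 85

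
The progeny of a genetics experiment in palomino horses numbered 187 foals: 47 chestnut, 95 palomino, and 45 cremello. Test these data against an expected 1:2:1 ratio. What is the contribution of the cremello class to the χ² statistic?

0.066

Under the 1:2:1 hypothesis (Σ ratio = 4, N = 187):
  chestnut: 187 × 1/4 = 46.75
  palomino: 187 × 2/4 = 93.5
  cremello: 187 × 1/4 = 46.75
Contribution of cremello: (45 − 46.75)² / 46.75 = 0.0655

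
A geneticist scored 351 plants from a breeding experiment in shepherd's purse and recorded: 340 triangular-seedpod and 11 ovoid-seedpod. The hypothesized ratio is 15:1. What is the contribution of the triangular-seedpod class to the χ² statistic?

The 15:1 ratio has 16 parts, so with N = 351 the expected counts are:
  triangular-seedpod: 351 × 15/16 = 329.0625
  ovoid-seedpod: 351 × 1/16 = 21.9375
Contribution of triangular-seedpod: (340 − 329.0625)² / 329.0625 = 0.3635

0.364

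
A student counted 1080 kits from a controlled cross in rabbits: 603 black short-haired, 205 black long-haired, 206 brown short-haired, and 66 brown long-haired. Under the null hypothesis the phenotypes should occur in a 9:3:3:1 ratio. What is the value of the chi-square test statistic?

Total ratio parts = 16. Expected numbers out of 1080:
  black short-haired: 1080 × 9/16 = 607.5
  black long-haired: 1080 × 3/16 = 202.5
  brown short-haired: 1080 × 3/16 = 202.5
  brown long-haired: 1080 × 1/16 = 67.5
χ² = Σ (O − E)² / E
  black short-haired: (603 − 607.5)² / 607.5 = 0.0333
  black long-haired: (205 − 202.5)² / 202.5 = 0.0309
  brown short-haired: (206 − 202.5)² / 202.5 = 0.0605
  brown long-haired: (66 − 67.5)² / 67.5 = 0.0333
χ² = 0.0333 + 0.0309 + 0.0605 + 0.0333 = 0.158

0.158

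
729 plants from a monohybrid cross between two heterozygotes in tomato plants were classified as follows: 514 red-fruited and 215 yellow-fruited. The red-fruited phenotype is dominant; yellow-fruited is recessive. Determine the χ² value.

For a monohybrid cross between heterozygotes with complete dominance, the expected phenotypic ratio is 3:1.
Total ratio parts = 4. Expected numbers out of 729:
  red-fruited: 729 × 3/4 = 546.75
  yellow-fruited: 729 × 1/4 = 182.25
χ² = Σ (O − E)² / E
  red-fruited: (514 − 546.75)² / 546.75 = 1.9617
  yellow-fruited: (215 − 182.25)² / 182.25 = 5.8851
χ² = 1.9617 + 5.8851 = 7.8468 ≈ 7.847

7.847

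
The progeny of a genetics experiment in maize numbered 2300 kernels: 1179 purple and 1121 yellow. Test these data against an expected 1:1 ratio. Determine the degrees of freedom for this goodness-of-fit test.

1

A goodness-of-fit test with 2 phenotype classes has df = 2 − 1 = 1.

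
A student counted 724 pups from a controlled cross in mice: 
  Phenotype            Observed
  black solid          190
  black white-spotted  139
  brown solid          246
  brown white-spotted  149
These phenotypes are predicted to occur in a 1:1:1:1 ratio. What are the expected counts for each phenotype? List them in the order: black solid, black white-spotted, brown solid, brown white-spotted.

181, 181, 181, 181

Under the 1:1:1:1 hypothesis (Σ ratio = 4, N = 724):
  black solid: 724 × 1/4 = 181
  black white-spotted: 724 × 1/4 = 181
  brown solid: 724 × 1/4 = 181
  brown white-spotted: 724 × 1/4 = 181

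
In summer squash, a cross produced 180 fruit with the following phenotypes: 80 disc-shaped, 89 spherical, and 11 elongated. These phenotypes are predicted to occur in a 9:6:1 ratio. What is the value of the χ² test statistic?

Total ratio parts = 16. Expected numbers out of 180:
  disc-shaped: 180 × 9/16 = 101.25
  spherical: 180 × 6/16 = 67.5
  elongated: 180 × 1/16 = 11.25
χ² = Σ (O − E)² / E
  disc-shaped: (80 − 101.25)² / 101.25 = 4.4599
  spherical: (89 − 67.5)² / 67.5 = 6.8481
  elongated: (11 − 11.25)² / 11.25 = 0.0056
χ² = 4.4599 + 6.8481 + 0.0056 = 11.3136 ≈ 11.314

11.314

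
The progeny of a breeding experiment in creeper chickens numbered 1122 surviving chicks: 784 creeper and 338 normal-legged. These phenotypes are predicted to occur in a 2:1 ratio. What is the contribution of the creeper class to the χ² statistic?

Under the 2:1 hypothesis (Σ ratio = 3, N = 1122):
  creeper: 1122 × 2/3 = 748
  normal-legged: 1122 × 1/3 = 374
Contribution of creeper: (784 − 748)² / 748 = 1.7326

1.733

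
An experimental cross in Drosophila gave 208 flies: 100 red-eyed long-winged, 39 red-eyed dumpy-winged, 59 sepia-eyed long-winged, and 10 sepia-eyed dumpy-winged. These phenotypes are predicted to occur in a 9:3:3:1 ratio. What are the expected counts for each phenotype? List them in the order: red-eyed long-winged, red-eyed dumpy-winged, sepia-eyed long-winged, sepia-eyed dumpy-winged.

Under the 9:3:3:1 hypothesis (Σ ratio = 16, N = 208):
  red-eyed long-winged: 208 × 9/16 = 117
  red-eyed dumpy-winged: 208 × 3/16 = 39
  sepia-eyed long-winged: 208 × 3/16 = 39
  sepia-eyed dumpy-winged: 208 × 1/16 = 13

117, 39, 39, 13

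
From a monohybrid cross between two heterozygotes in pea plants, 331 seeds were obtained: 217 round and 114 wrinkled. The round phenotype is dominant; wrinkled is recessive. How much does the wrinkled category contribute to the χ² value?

11.801

For a monohybrid cross between heterozygotes with complete dominance, the expected phenotypic ratio is 3:1.
The 3:1 ratio has 4 parts, so with N = 331 the expected counts are:
  round: 331 × 3/4 = 248.25
  wrinkled: 331 × 1/4 = 82.75
Contribution of wrinkled: (114 − 82.75)² / 82.75 = 11.8014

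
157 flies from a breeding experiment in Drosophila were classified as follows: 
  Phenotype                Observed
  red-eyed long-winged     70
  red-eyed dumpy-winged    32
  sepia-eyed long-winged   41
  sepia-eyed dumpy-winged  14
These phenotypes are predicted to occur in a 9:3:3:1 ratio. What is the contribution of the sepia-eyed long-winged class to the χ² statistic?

4.542

Under the 9:3:3:1 hypothesis (Σ ratio = 16, N = 157):
  red-eyed long-winged: 157 × 9/16 = 88.3125
  red-eyed dumpy-winged: 157 × 3/16 = 29.4375
  sepia-eyed long-winged: 157 × 3/16 = 29.4375
  sepia-eyed dumpy-winged: 157 × 1/16 = 9.8125
Contribution of sepia-eyed long-winged: (41 − 29.4375)² / 29.4375 = 4.5415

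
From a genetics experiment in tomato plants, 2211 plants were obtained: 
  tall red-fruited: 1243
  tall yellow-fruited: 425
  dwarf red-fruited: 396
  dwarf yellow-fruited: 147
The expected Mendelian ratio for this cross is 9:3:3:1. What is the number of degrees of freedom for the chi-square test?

A goodness-of-fit test with 4 phenotype classes has df = 4 − 1 = 3.

3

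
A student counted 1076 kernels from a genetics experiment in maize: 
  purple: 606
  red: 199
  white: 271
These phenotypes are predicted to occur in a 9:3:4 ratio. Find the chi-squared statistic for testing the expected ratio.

Total ratio parts = 16. Expected numbers out of 1076:
  purple: 1076 × 9/16 = 605.25
  red: 1076 × 3/16 = 201.75
  white: 1076 × 4/16 = 269
χ² = Σ (O − E)² / E
  purple: (606 − 605.25)² / 605.25 = 0.0009
  red: (199 − 201.75)² / 201.75 = 0.0375
  white: (271 − 269)² / 269 = 0.0149
χ² = 0.0009 + 0.0375 + 0.0149 = 0.0533 ≈ 0.053

0.053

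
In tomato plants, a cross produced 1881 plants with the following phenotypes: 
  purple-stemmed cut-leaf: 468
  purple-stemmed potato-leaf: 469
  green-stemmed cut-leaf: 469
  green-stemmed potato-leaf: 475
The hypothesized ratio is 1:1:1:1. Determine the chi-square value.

0.065

Expected counts for N = 1881 under a 1:1:1:1 ratio (total parts = 4):
  purple-stemmed cut-leaf: 1881 × 1/4 = 470.25
  purple-stemmed potato-leaf: 1881 × 1/4 = 470.25
  green-stemmed cut-leaf: 1881 × 1/4 = 470.25
  green-stemmed potato-leaf: 1881 × 1/4 = 470.25
χ² = Σ (O − E)² / E
  purple-stemmed cut-leaf: (468 − 470.25)² / 470.25 = 0.0108
  purple-stemmed potato-leaf: (469 − 470.25)² / 470.25 = 0.0033
  green-stemmed cut-leaf: (469 − 470.25)² / 470.25 = 0.0033
  green-stemmed potato-leaf: (475 − 470.25)² / 470.25 = 0.0480
χ² = 0.0108 + 0.0033 + 0.0033 + 0.0480 = 0.0654 ≈ 0.065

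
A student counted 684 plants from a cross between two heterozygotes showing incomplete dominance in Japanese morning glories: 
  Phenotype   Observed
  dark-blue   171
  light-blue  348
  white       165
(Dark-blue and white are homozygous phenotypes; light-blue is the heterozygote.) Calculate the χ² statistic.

With incomplete dominance, a heterozygote × heterozygote cross gives a 1:2:1 phenotypic ratio.
Under the 1:2:1 hypothesis (Σ ratio = 4, N = 684):
  dark-blue: 684 × 1/4 = 171
  light-blue: 684 × 2/4 = 342
  white: 684 × 1/4 = 171
χ² = Σ (O − E)² / E
  dark-blue: (171 − 171)² / 171 = 0.0000
  light-blue: (348 − 342)² / 342 = 0.1053
  white: (165 − 171)² / 171 = 0.2105
χ² = 0.0000 + 0.1053 + 0.2105 = 0.3158 ≈ 0.316

0.316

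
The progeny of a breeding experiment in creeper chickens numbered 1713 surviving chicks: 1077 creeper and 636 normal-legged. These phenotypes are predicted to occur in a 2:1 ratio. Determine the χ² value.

The 2:1 ratio has 3 parts, so with N = 1713 the expected counts are:
  creeper: 1713 × 2/3 = 1142
  normal-legged: 1713 × 1/3 = 571
χ² = Σ (O − E)² / E
  creeper: (1077 − 1142)² / 1142 = 3.6996
  normal-legged: (636 − 571)² / 571 = 7.3993
χ² = 3.6996 + 7.3993 = 11.0989 ≈ 11.099

11.099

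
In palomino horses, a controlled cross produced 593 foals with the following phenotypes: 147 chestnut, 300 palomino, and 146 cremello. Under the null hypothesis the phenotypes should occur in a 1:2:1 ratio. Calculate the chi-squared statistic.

The 1:2:1 ratio has 4 parts, so with N = 593 the expected counts are:
  chestnut: 593 × 1/4 = 148.25
  palomino: 593 × 2/4 = 296.5
  cremello: 593 × 1/4 = 148.25
χ² = Σ (O − E)² / E
  chestnut: (147 − 148.25)² / 148.25 = 0.0105
  palomino: (300 − 296.5)² / 296.5 = 0.0413
  cremello: (146 − 148.25)² / 148.25 = 0.0341
χ² = 0.0105 + 0.0413 + 0.0341 = 0.0859 ≈ 0.086

0.086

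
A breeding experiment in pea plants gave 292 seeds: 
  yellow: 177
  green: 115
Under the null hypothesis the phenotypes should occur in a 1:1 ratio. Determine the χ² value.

The 1:1 ratio has 2 parts, so with N = 292 the expected counts are:
  yellow: 292 × 1/2 = 146
  green: 292 × 1/2 = 146
χ² = Σ (O − E)² / E
  yellow: (177 − 146)² / 146 = 6.5822
  green: (115 − 146)² / 146 = 6.5822
χ² = 6.5822 + 6.5822 = 13.1644 ≈ 13.164

13.164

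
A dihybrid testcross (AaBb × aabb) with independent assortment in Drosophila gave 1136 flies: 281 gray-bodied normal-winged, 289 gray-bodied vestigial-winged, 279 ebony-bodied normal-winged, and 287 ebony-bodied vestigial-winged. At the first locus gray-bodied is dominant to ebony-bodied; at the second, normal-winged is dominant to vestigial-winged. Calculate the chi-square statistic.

0.239

A dihybrid testcross with independent assortment gives a 1:1:1:1 ratio.
Under the 1:1:1:1 hypothesis (Σ ratio = 4, N = 1136):
  gray-bodied normal-winged: 1136 × 1/4 = 284
  gray-bodied vestigial-winged: 1136 × 1/4 = 284
  ebony-bodied normal-winged: 1136 × 1/4 = 284
  ebony-bodied vestigial-winged: 1136 × 1/4 = 284
χ² = Σ (O − E)² / E
  gray-bodied normal-winged: (281 − 284)² / 284 = 0.0317
  gray-bodied vestigial-winged: (289 − 284)² / 284 = 0.0880
  ebony-bodied normal-winged: (279 − 284)² / 284 = 0.0880
  ebony-bodied vestigial-winged: (287 − 284)² / 284 = 0.0317
χ² = 0.0317 + 0.0880 + 0.0880 + 0.0317 = 0.2394 ≈ 0.239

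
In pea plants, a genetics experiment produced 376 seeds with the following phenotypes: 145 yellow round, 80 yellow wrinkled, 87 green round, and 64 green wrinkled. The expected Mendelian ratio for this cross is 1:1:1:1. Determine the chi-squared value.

39.851

Under the 1:1:1:1 hypothesis (Σ ratio = 4, N = 376):
  yellow round: 376 × 1/4 = 94
  yellow wrinkled: 376 × 1/4 = 94
  green round: 376 × 1/4 = 94
  green wrinkled: 376 × 1/4 = 94
χ² = Σ (O − E)² / E
  yellow round: (145 − 94)² / 94 = 27.6702
  yellow wrinkled: (80 − 94)² / 94 = 2.0851
  green round: (87 − 94)² / 94 = 0.5213
  green wrinkled: (64 − 94)² / 94 = 9.5745
χ² = 27.6702 + 2.0851 + 0.5213 + 9.5745 = 39.8511 ≈ 39.851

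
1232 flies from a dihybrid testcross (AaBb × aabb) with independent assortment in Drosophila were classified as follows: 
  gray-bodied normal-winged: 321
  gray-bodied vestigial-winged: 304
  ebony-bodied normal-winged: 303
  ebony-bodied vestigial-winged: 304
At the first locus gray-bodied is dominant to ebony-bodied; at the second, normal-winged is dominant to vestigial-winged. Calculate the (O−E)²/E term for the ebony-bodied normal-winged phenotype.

0.081

A dihybrid testcross with independent assortment gives a 1:1:1:1 ratio.
Expected counts for N = 1232 under a 1:1:1:1 ratio (total parts = 4):
  gray-bodied normal-winged: 1232 × 1/4 = 308
  gray-bodied vestigial-winged: 1232 × 1/4 = 308
  ebony-bodied normal-winged: 1232 × 1/4 = 308
  ebony-bodied vestigial-winged: 1232 × 1/4 = 308
Contribution of ebony-bodied normal-winged: (303 − 308)² / 308 = 0.0812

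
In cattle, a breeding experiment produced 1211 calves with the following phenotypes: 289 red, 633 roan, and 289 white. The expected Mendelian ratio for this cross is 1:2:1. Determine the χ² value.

Expected counts for N = 1211 under a 1:2:1 ratio (total parts = 4):
  red: 1211 × 1/4 = 302.75
  roan: 1211 × 2/4 = 605.5
  white: 1211 × 1/4 = 302.75
χ² = Σ (O − E)² / E
  red: (289 − 302.75)² / 302.75 = 0.6245
  roan: (633 − 605.5)² / 605.5 = 1.2490
  white: (289 − 302.75)² / 302.75 = 0.6245
χ² = 0.6245 + 1.2490 + 0.6245 = 2.498

2.498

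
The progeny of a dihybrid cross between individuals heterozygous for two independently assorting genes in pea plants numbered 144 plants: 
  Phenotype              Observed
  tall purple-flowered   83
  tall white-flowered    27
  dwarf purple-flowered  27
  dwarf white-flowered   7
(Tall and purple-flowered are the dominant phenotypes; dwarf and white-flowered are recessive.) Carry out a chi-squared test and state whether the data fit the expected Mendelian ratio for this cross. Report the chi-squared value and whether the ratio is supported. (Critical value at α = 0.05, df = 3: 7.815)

0.494; consistent

A dihybrid F₂ with independent assortment and complete dominance at both loci gives a 9:3:3:1 phenotypic ratio.
Under the 9:3:3:1 hypothesis (Σ ratio = 16, N = 144):
  tall purple-flowered: 144 × 9/16 = 81
  tall white-flowered: 144 × 3/16 = 27
  dwarf purple-flowered: 144 × 3/16 = 27
  dwarf white-flowered: 144 × 1/16 = 9
χ² = Σ (O − E)² / E
  tall purple-flowered: (83 − 81)² / 81 = 0.0494
  tall white-flowered: (27 − 27)² / 27 = 0.0000
  dwarf purple-flowered: (27 − 27)² / 27 = 0.0000
  dwarf white-flowered: (7 − 9)² / 9 = 0.4444
χ² = 0.0494 + 0.0000 + 0.0000 + 0.4444 = 0.4938 ≈ 0.494
Degrees of freedom = 4 − 1 = 3; critical value at α = 0.05 is 7.815.
Since 0.494 < 7.815, we fail to reject the null hypothesis — the data are consistent with the 9:3:3:1 ratio.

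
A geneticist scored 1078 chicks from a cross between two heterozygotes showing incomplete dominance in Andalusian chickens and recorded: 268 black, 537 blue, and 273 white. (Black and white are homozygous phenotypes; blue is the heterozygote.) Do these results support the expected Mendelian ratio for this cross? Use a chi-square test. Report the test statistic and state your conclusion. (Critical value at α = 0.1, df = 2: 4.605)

0.061; consistent

With incomplete dominance, a heterozygote × heterozygote cross gives a 1:2:1 phenotypic ratio.
The 1:2:1 ratio has 4 parts, so with N = 1078 the expected counts are:
  black: 1078 × 1/4 = 269.5
  blue: 1078 × 2/4 = 539
  white: 1078 × 1/4 = 269.5
χ² = Σ (O − E)² / E
  black: (268 − 269.5)² / 269.5 = 0.0083
  blue: (537 − 539)² / 539 = 0.0074
  white: (273 − 269.5)² / 269.5 = 0.0455
χ² = 0.0083 + 0.0074 + 0.0455 = 0.0612 ≈ 0.061
Degrees of freedom = 3 − 1 = 2; critical value at α = 0.1 is 4.605.
Since 0.061 < 4.605, we fail to reject the null hypothesis — the data are consistent with the 1:2:1 ratio.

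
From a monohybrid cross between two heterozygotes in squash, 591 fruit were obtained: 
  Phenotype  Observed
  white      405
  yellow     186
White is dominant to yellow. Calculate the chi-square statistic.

13.203

For a monohybrid cross between heterozygotes with complete dominance, the expected phenotypic ratio is 3:1.
The 3:1 ratio has 4 parts, so with N = 591 the expected counts are:
  white: 591 × 3/4 = 443.25
  yellow: 591 × 1/4 = 147.75
χ² = Σ (O − E)² / E
  white: (405 − 443.25)² / 443.25 = 3.3008
  yellow: (186 − 147.75)² / 147.75 = 9.9023
χ² = 3.3008 + 9.9023 = 13.2031 ≈ 13.203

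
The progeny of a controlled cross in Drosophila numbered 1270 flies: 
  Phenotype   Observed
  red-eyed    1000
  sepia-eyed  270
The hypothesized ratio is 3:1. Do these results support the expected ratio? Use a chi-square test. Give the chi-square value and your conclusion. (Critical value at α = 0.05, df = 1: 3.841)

9.475; not consistent

Total ratio parts = 4. Expected numbers out of 1270:
  red-eyed: 1270 × 3/4 = 952.5
  sepia-eyed: 1270 × 1/4 = 317.5
χ² = Σ (O − E)² / E
  red-eyed: (1000 − 952.5)² / 952.5 = 2.3688
  sepia-eyed: (270 − 317.5)² / 317.5 = 7.1063
χ² = 2.3688 + 7.1063 = 9.4751 ≈ 9.475
Degrees of freedom = 2 − 1 = 1; critical value at α = 0.05 is 3.841.
Since 9.475 > 3.841, we reject the null hypothesis — the data do not fit the 3:1 ratio.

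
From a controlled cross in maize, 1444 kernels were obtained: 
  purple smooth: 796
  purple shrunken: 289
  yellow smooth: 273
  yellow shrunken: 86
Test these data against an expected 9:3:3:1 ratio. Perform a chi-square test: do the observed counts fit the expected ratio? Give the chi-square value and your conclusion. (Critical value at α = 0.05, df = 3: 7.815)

Total ratio parts = 16. Expected numbers out of 1444:
  purple smooth: 1444 × 9/16 = 812.25
  purple shrunken: 1444 × 3/16 = 270.75
  yellow smooth: 1444 × 3/16 = 270.75
  yellow shrunken: 1444 × 1/16 = 90.25
χ² = Σ (O − E)² / E
  purple smooth: (796 − 812.25)² / 812.25 = 0.3251
  purple shrunken: (289 − 270.75)² / 270.75 = 1.2301
  yellow smooth: (273 − 270.75)² / 270.75 = 0.0187
  yellow shrunken: (86 − 90.25)² / 90.25 = 0.2001
χ² = 0.3251 + 1.2301 + 0.0187 + 0.2001 = 1.774
Degrees of freedom = 4 − 1 = 3; critical value at α = 0.05 is 7.815.
Since 1.774 < 7.815, we fail to reject the null hypothesis — the data are consistent with the 9:3:3:1 ratio.

1.774; consistent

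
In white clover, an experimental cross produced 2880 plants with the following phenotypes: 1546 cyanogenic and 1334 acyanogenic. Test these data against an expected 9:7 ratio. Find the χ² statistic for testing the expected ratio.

7.726

The 9:7 ratio has 16 parts, so with N = 2880 the expected counts are:
  cyanogenic: 2880 × 9/16 = 1620
  acyanogenic: 2880 × 7/16 = 1260
χ² = Σ (O − E)² / E
  cyanogenic: (1546 − 1620)² / 1620 = 3.3802
  acyanogenic: (1334 − 1260)² / 1260 = 4.3460
χ² = 3.3802 + 4.3460 = 7.7262 ≈ 7.726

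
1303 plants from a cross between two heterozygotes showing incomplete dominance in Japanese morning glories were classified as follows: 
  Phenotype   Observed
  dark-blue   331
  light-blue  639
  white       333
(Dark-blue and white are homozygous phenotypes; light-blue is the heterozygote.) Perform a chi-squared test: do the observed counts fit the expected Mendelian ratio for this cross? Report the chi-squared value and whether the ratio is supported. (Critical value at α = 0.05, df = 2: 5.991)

With incomplete dominance, a heterozygote × heterozygote cross gives a 1:2:1 phenotypic ratio.
Total ratio parts = 4. Expected numbers out of 1303:
  dark-blue: 1303 × 1/4 = 325.75
  light-blue: 1303 × 2/4 = 651.5
  white: 1303 × 1/4 = 325.75
χ² = Σ (O − E)² / E
  dark-blue: (331 − 325.75)² / 325.75 = 0.0846
  light-blue: (639 − 651.5)² / 651.5 = 0.2398
  white: (333 − 325.75)² / 325.75 = 0.1614
χ² = 0.0846 + 0.2398 + 0.1614 = 0.4858 ≈ 0.486
Degrees of freedom = 3 − 1 = 2; critical value at α = 0.05 is 5.991.
Since 0.486 < 5.991, we fail to reject the null hypothesis — the data are consistent with the 1:2:1 ratio.

0.486; consistent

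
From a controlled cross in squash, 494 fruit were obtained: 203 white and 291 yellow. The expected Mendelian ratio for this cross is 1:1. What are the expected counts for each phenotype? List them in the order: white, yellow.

The 1:1 ratio has 2 parts, so with N = 494 the expected counts are:
  white: 494 × 1/2 = 247
  yellow: 494 × 1/2 = 247

247, 247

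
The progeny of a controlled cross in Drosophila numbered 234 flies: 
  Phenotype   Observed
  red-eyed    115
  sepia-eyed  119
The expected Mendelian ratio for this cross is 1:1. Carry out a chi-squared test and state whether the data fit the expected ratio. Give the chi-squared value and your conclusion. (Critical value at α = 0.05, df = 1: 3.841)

0.068; consistent

Expected counts for N = 234 under a 1:1 ratio (total parts = 2):
  red-eyed: 234 × 1/2 = 117
  sepia-eyed: 234 × 1/2 = 117
χ² = Σ (O − E)² / E
  red-eyed: (115 − 117)² / 117 = 0.0342
  sepia-eyed: (119 − 117)² / 117 = 0.0342
χ² = 0.0342 + 0.0342 = 0.0684 ≈ 0.068
Degrees of freedom = 2 − 1 = 1; critical value at α = 0.05 is 3.841.
Since 0.068 < 3.841, we fail to reject the null hypothesis — the data are consistent with the 1:1 ratio.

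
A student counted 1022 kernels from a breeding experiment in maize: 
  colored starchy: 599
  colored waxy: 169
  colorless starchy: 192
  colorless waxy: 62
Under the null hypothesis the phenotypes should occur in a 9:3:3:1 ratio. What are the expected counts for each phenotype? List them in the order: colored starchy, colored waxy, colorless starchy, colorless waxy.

574.875, 191.625, 191.625, 63.875

Under the 9:3:3:1 hypothesis (Σ ratio = 16, N = 1022):
  colored starchy: 1022 × 9/16 = 574.875
  colored waxy: 1022 × 3/16 = 191.625
  colorless starchy: 1022 × 3/16 = 191.625
  colorless waxy: 1022 × 1/16 = 63.875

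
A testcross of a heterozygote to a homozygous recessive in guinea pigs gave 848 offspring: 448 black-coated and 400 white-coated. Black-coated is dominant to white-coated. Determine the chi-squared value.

A testcross of a heterozygote (Aa × aa) gives a 1:1 phenotypic ratio.
Expected counts for N = 848 under a 1:1 ratio (total parts = 2):
  black-coated: 848 × 1/2 = 424
  white-coated: 848 × 1/2 = 424
χ² = Σ (O − E)² / E
  black-coated: (448 − 424)² / 424 = 1.3585
  white-coated: (400 − 424)² / 424 = 1.3585
χ² = 1.3585 + 1.3585 = 2.717

2.717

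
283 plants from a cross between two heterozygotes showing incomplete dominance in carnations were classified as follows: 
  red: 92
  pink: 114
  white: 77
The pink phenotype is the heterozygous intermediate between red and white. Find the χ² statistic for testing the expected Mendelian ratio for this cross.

12.279

With incomplete dominance, a heterozygote × heterozygote cross gives a 1:2:1 phenotypic ratio.
Total ratio parts = 4. Expected numbers out of 283:
  red: 283 × 1/4 = 70.75
  pink: 283 × 2/4 = 141.5
  white: 283 × 1/4 = 70.75
χ² = Σ (O − E)² / E
  red: (92 − 70.75)² / 70.75 = 6.3825
  pink: (114 − 141.5)² / 141.5 = 5.3445
  white: (77 − 70.75)² / 70.75 = 0.5521
χ² = 6.3825 + 5.3445 + 0.5521 = 12.2791 ≈ 12.279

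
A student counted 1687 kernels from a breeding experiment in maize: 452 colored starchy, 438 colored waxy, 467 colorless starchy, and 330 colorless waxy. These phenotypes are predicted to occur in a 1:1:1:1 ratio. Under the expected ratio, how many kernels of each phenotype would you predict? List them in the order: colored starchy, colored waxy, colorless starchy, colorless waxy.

Under the 1:1:1:1 hypothesis (Σ ratio = 4, N = 1687):
  colored starchy: 1687 × 1/4 = 421.75
  colored waxy: 1687 × 1/4 = 421.75
  colorless starchy: 1687 × 1/4 = 421.75
  colorless waxy: 1687 × 1/4 = 421.75

421.75, 421.75, 421.75, 421.75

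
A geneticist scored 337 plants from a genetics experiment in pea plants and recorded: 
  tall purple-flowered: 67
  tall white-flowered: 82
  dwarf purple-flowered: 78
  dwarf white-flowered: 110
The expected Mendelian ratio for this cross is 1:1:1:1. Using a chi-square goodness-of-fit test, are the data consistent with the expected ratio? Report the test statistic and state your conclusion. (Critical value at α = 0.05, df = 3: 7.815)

11.926; not consistent

Expected counts for N = 337 under a 1:1:1:1 ratio (total parts = 4):
  tall purple-flowered: 337 × 1/4 = 84.25
  tall white-flowered: 337 × 1/4 = 84.25
  dwarf purple-flowered: 337 × 1/4 = 84.25
  dwarf white-flowered: 337 × 1/4 = 84.25
χ² = Σ (O − E)² / E
  tall purple-flowered: (67 − 84.25)² / 84.25 = 3.5319
  tall white-flowered: (82 − 84.25)² / 84.25 = 0.0601
  dwarf purple-flowered: (78 − 84.25)² / 84.25 = 0.4636
  dwarf white-flowered: (110 − 84.25)² / 84.25 = 7.8702
χ² = 3.5319 + 0.0601 + 0.4636 + 7.8702 = 11.9258 ≈ 11.926
Degrees of freedom = 4 − 1 = 3; critical value at α = 0.05 is 7.815.
Since 11.926 > 7.815, we reject the null hypothesis — the data do not fit the 1:1:1:1 ratio.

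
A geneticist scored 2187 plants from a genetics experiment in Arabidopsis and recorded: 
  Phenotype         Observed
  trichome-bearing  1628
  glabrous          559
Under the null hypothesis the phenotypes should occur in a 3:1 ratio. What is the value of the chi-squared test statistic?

Under the 3:1 hypothesis (Σ ratio = 4, N = 2187):
  trichome-bearing: 2187 × 3/4 = 1640.25
  glabrous: 2187 × 1/4 = 546.75
χ² = Σ (O − E)² / E
  trichome-bearing: (1628 − 1640.25)² / 1640.25 = 0.0915
  glabrous: (559 − 546.75)² / 546.75 = 0.2745
χ² = 0.0915 + 0.2745 = 0.366

0.366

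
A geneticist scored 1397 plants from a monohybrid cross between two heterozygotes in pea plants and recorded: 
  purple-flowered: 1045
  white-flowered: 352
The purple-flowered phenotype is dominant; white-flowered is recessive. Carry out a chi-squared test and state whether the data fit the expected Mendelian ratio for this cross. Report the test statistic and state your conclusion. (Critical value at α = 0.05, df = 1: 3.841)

0.029; consistent

For a monohybrid cross between heterozygotes with complete dominance, the expected phenotypic ratio is 3:1.
Total ratio parts = 4. Expected numbers out of 1397:
  purple-flowered: 1397 × 3/4 = 1047.75
  white-flowered: 1397 × 1/4 = 349.25
χ² = Σ (O − E)² / E
  purple-flowered: (1045 − 1047.75)² / 1047.75 = 0.0072
  white-flowered: (352 − 349.25)² / 349.25 = 0.0217
χ² = 0.0072 + 0.0217 = 0.0289 ≈ 0.029
Degrees of freedom = 2 − 1 = 1; critical value at α = 0.05 is 3.841.
Since 0.029 < 3.841, we fail to reject the null hypothesis — the data are consistent with the 3:1 ratio.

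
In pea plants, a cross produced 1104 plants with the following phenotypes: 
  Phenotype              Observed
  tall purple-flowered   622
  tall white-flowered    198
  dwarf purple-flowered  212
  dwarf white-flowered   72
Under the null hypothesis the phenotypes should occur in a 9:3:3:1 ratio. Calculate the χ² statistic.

0.644

Expected counts for N = 1104 under a 9:3:3:1 ratio (total parts = 16):
  tall purple-flowered: 1104 × 9/16 = 621
  tall white-flowered: 1104 × 3/16 = 207
  dwarf purple-flowered: 1104 × 3/16 = 207
  dwarf white-flowered: 1104 × 1/16 = 69
χ² = Σ (O − E)² / E
  tall purple-flowered: (622 − 621)² / 621 = 0.0016
  tall white-flowered: (198 − 207)² / 207 = 0.3913
  dwarf purple-flowered: (212 − 207)² / 207 = 0.1208
  dwarf white-flowered: (72 − 69)² / 69 = 0.1304
χ² = 0.0016 + 0.3913 + 0.1208 + 0.1304 = 0.6441 ≈ 0.644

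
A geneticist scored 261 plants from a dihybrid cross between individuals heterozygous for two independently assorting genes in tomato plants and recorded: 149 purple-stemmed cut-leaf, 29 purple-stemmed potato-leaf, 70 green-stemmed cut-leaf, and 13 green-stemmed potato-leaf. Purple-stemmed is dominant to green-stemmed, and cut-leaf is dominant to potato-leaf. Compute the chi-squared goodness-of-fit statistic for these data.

17.893

A dihybrid F₂ with independent assortment and complete dominance at both loci gives a 9:3:3:1 phenotypic ratio.
Expected counts for N = 261 under a 9:3:3:1 ratio (total parts = 16):
  purple-stemmed cut-leaf: 261 × 9/16 = 146.8125
  purple-stemmed potato-leaf: 261 × 3/16 = 48.9375
  green-stemmed cut-leaf: 261 × 3/16 = 48.9375
  green-stemmed potato-leaf: 261 × 1/16 = 16.3125
χ² = Σ (O − E)² / E
  purple-stemmed cut-leaf: (149 − 146.8125)² / 146.8125 = 0.0326
  purple-stemmed potato-leaf: (29 − 48.9375)² / 48.9375 = 8.1227
  green-stemmed cut-leaf: (70 − 48.9375)² / 48.9375 = 9.0652
  green-stemmed potato-leaf: (13 − 16.3125)² / 16.3125 = 0.6727
χ² = 0.0326 + 8.1227 + 9.0652 + 0.6727 = 17.8932 ≈ 17.893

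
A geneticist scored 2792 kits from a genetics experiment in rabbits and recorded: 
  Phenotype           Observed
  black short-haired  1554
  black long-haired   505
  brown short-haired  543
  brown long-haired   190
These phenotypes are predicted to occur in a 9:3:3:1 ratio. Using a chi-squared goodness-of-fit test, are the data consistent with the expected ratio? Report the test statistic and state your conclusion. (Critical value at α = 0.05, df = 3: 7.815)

2.930; consistent

The 9:3:3:1 ratio has 16 parts, so with N = 2792 the expected counts are:
  black short-haired: 2792 × 9/16 = 1570.5
  black long-haired: 2792 × 3/16 = 523.5
  brown short-haired: 2792 × 3/16 = 523.5
  brown long-haired: 2792 × 1/16 = 174.5
χ² = Σ (O − E)² / E
  black short-haired: (1554 − 1570.5)² / 1570.5 = 0.1734
  black long-haired: (505 − 523.5)² / 523.5 = 0.6538
  brown short-haired: (543 − 523.5)² / 523.5 = 0.7264
  brown long-haired: (190 − 174.5)² / 174.5 = 1.3768
χ² = 0.1734 + 0.6538 + 0.7264 + 1.3768 = 2.9304 ≈ 2.930
Degrees of freedom = 4 − 1 = 3; critical value at α = 0.05 is 7.815.
Since 2.930 < 7.815, we fail to reject the null hypothesis — the data are consistent with the 9:3:3:1 ratio.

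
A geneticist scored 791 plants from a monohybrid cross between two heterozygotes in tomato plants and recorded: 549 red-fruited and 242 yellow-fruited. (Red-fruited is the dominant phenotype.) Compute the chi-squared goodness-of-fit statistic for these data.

For a monohybrid cross between heterozygotes with complete dominance, the expected phenotypic ratio is 3:1.
Total ratio parts = 4. Expected numbers out of 791:
  red-fruited: 791 × 3/4 = 593.25
  yellow-fruited: 791 × 1/4 = 197.75
χ² = Σ (O − E)² / E
  red-fruited: (549 − 593.25)² / 593.25 = 3.3006
  yellow-fruited: (242 − 197.75)² / 197.75 = 9.9017
χ² = 3.3006 + 9.9017 = 13.2023 ≈ 13.202

13.202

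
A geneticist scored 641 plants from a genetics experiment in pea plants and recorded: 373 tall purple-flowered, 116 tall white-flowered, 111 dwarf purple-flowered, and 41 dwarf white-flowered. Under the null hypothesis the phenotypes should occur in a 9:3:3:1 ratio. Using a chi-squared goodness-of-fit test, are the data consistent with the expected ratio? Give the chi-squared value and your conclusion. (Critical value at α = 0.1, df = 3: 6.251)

Expected counts for N = 641 under a 9:3:3:1 ratio (total parts = 16):
  tall purple-flowered: 641 × 9/16 = 360.5625
  tall white-flowered: 641 × 3/16 = 120.1875
  dwarf purple-flowered: 641 × 3/16 = 120.1875
  dwarf white-flowered: 641 × 1/16 = 40.0625
χ² = Σ (O − E)² / E
  tall purple-flowered: (373 − 360.5625)² / 360.5625 = 0.4290
  tall white-flowered: (116 − 120.1875)² / 120.1875 = 0.1459
  dwarf purple-flowered: (111 − 120.1875)² / 120.1875 = 0.7023
  dwarf white-flowered: (41 − 40.0625)² / 40.0625 = 0.0219
χ² = 0.4290 + 0.1459 + 0.7023 + 0.0219 = 1.2991 ≈ 1.299
Degrees of freedom = 4 − 1 = 3; critical value at α = 0.1 is 6.251.
Since 1.299 < 6.251, we fail to reject the null hypothesis — the data are consistent with the 9:3:3:1 ratio.

1.299; consistent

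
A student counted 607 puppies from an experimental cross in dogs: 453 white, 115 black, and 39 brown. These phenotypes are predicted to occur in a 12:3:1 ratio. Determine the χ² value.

0.053

Total ratio parts = 16. Expected numbers out of 607:
  white: 607 × 12/16 = 455.25
  black: 607 × 3/16 = 113.8125
  brown: 607 × 1/16 = 37.9375
χ² = Σ (O − E)² / E
  white: (453 − 455.25)² / 455.25 = 0.0111
  black: (115 − 113.8125)² / 113.8125 = 0.0124
  brown: (39 − 37.9375)² / 37.9375 = 0.0298
χ² = 0.0111 + 0.0124 + 0.0298 = 0.0533 ≈ 0.053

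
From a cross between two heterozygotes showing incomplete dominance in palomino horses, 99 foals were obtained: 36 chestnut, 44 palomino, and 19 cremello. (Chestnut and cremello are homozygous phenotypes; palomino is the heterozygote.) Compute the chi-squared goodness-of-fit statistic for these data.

With incomplete dominance, a heterozygote × heterozygote cross gives a 1:2:1 phenotypic ratio.
The 1:2:1 ratio has 4 parts, so with N = 99 the expected counts are:
  chestnut: 99 × 1/4 = 24.75
  palomino: 99 × 2/4 = 49.5
  cremello: 99 × 1/4 = 24.75
χ² = Σ (O − E)² / E
  chestnut: (36 − 24.75)² / 24.75 = 5.1136
  palomino: (44 − 49.5)² / 49.5 = 0.6111
  cremello: (19 − 24.75)² / 24.75 = 1.3359
χ² = 5.1136 + 0.6111 + 1.3359 = 7.0606 ≈ 7.061

7.061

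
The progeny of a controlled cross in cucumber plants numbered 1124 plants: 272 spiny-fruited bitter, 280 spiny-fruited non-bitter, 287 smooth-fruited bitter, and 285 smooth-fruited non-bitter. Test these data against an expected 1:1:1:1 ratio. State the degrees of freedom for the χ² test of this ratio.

3

A goodness-of-fit test with 4 phenotype classes has df = 4 − 1 = 3.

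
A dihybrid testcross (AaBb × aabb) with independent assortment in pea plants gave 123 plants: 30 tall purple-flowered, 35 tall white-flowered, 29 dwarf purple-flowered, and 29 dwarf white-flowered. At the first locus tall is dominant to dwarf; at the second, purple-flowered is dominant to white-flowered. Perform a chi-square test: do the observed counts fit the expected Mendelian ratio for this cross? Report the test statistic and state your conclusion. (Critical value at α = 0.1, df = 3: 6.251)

0.805; consistent

A dihybrid testcross with independent assortment gives a 1:1:1:1 ratio.
Expected counts for N = 123 under a 1:1:1:1 ratio (total parts = 4):
  tall purple-flowered: 123 × 1/4 = 30.75
  tall white-flowered: 123 × 1/4 = 30.75
  dwarf purple-flowered: 123 × 1/4 = 30.75
  dwarf white-flowered: 123 × 1/4 = 30.75
χ² = Σ (O − E)² / E
  tall purple-flowered: (30 − 30.75)² / 30.75 = 0.0183
  tall white-flowered: (35 − 30.75)² / 30.75 = 0.5874
  dwarf purple-flowered: (29 − 30.75)² / 30.75 = 0.0996
  dwarf white-flowered: (29 − 30.75)² / 30.75 = 0.0996
χ² = 0.0183 + 0.5874 + 0.0996 + 0.0996 = 0.8049 ≈ 0.805
Degrees of freedom = 4 − 1 = 3; critical value at α = 0.1 is 6.251.
Since 0.805 < 6.251, we fail to reject the null hypothesis — the data are consistent with the 1:1:1:1 ratio.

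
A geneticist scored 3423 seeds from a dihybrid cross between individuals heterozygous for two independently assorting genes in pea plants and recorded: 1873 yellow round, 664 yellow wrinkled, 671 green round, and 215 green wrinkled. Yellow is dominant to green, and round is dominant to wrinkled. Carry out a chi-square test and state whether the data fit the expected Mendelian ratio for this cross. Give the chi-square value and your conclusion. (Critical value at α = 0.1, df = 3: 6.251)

A dihybrid F₂ with independent assortment and complete dominance at both loci gives a 9:3:3:1 phenotypic ratio.
The 9:3:3:1 ratio has 16 parts, so with N = 3423 the expected counts are:
  yellow round: 3423 × 9/16 = 1925.4375
  yellow wrinkled: 3423 × 3/16 = 641.8125
  green round: 3423 × 3/16 = 641.8125
  green wrinkled: 3423 × 1/16 = 213.9375
χ² = Σ (O − E)² / E
  yellow round: (1873 − 1925.4375)² / 1925.4375 = 1.4281
  yellow wrinkled: (664 − 641.8125)² / 641.8125 = 0.7670
  green round: (671 − 641.8125)² / 641.8125 = 1.3274
  green wrinkled: (215 − 213.9375)² / 213.9375 = 0.0053
χ² = 1.4281 + 0.7670 + 1.3274 + 0.0053 = 3.5278 ≈ 3.528
Degrees of freedom = 4 − 1 = 3; critical value at α = 0.1 is 6.251.
Since 3.528 < 6.251, we fail to reject the null hypothesis — the data are consistent with the 9:3:3:1 ratio.

3.528; consistent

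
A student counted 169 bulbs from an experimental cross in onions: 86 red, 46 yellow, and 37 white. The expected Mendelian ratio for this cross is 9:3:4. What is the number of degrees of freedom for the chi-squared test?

2

A goodness-of-fit test with 3 phenotype classes has df = 3 − 1 = 2.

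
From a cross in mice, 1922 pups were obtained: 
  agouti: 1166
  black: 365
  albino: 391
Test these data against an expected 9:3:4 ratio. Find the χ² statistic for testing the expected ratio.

23.393

Total ratio parts = 16. Expected numbers out of 1922:
  agouti: 1922 × 9/16 = 1081.125
  black: 1922 × 3/16 = 360.375
  albino: 1922 × 4/16 = 480.5
χ² = Σ (O − E)² / E
  agouti: (1166 − 1081.125)² / 1081.125 = 6.6632
  black: (365 − 360.375)² / 360.375 = 0.0594
  albino: (391 − 480.5)² / 480.5 = 16.6707
χ² = 6.6632 + 0.0594 + 16.6707 = 23.3933 ≈ 23.393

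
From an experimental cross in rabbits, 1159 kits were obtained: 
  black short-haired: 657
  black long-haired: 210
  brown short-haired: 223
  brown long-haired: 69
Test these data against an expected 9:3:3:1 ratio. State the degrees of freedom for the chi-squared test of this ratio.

3

A goodness-of-fit test with 4 phenotype classes has df = 4 − 1 = 3.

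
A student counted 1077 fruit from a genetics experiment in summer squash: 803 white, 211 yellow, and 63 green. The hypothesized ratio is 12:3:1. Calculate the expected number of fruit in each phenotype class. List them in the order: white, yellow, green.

807.75, 201.9375, 67.3125

Under the 12:3:1 hypothesis (Σ ratio = 16, N = 1077):
  white: 1077 × 12/16 = 807.75
  yellow: 1077 × 3/16 = 201.9375
  green: 1077 × 1/16 = 67.3125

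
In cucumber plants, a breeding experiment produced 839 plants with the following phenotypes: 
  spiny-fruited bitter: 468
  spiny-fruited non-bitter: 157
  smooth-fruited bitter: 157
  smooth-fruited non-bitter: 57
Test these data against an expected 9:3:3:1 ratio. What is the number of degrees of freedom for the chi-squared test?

A goodness-of-fit test with 4 phenotype classes has df = 4 − 1 = 3.

3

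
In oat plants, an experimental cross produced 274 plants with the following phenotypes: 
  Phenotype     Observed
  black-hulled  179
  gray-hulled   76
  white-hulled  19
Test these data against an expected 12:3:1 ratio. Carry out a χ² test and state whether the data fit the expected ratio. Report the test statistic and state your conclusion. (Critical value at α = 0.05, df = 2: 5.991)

15.426; not consistent

The 12:3:1 ratio has 16 parts, so with N = 274 the expected counts are:
  black-hulled: 274 × 12/16 = 205.5
  gray-hulled: 274 × 3/16 = 51.375
  white-hulled: 274 × 1/16 = 17.125
χ² = Σ (O − E)² / E
  black-hulled: (179 − 205.5)² / 205.5 = 3.4173
  gray-hulled: (76 − 51.375)² / 51.375 = 11.8032
  white-hulled: (19 − 17.125)² / 17.125 = 0.2053
χ² = 3.4173 + 11.8032 + 0.2053 = 15.4258 ≈ 15.426
Degrees of freedom = 3 − 1 = 2; critical value at α = 0.05 is 5.991.
Since 15.426 > 5.991, we reject the null hypothesis — the data do not fit the 12:3:1 ratio.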